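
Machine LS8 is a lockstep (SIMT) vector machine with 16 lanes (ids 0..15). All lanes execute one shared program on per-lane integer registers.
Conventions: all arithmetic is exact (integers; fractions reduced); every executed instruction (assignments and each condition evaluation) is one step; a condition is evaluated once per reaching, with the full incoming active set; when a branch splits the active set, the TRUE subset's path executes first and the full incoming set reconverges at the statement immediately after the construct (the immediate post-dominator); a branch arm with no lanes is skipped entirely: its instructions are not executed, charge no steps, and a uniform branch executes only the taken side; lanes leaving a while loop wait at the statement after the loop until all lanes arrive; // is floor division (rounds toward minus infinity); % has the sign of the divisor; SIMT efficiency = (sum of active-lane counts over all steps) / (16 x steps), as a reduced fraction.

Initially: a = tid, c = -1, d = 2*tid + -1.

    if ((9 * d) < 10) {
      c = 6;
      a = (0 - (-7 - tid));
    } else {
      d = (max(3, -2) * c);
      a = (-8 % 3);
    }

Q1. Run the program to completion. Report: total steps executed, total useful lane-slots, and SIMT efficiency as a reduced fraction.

Answer: 5 steps, 48 useful, 3/5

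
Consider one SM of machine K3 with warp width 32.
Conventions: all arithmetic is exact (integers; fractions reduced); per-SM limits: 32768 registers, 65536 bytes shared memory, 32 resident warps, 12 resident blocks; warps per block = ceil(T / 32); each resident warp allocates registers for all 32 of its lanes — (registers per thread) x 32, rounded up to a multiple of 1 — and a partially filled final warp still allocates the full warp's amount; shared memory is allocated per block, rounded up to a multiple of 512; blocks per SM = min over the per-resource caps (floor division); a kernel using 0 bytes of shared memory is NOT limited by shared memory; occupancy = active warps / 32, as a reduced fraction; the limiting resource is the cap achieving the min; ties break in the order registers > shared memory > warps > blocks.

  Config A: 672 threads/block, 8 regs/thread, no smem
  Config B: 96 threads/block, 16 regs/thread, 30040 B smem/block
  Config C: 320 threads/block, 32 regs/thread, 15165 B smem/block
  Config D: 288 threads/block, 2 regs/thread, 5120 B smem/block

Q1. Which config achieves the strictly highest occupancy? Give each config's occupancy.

occupancies: A 21/32, B 3/16, C 15/16, D 27/32

Answer: C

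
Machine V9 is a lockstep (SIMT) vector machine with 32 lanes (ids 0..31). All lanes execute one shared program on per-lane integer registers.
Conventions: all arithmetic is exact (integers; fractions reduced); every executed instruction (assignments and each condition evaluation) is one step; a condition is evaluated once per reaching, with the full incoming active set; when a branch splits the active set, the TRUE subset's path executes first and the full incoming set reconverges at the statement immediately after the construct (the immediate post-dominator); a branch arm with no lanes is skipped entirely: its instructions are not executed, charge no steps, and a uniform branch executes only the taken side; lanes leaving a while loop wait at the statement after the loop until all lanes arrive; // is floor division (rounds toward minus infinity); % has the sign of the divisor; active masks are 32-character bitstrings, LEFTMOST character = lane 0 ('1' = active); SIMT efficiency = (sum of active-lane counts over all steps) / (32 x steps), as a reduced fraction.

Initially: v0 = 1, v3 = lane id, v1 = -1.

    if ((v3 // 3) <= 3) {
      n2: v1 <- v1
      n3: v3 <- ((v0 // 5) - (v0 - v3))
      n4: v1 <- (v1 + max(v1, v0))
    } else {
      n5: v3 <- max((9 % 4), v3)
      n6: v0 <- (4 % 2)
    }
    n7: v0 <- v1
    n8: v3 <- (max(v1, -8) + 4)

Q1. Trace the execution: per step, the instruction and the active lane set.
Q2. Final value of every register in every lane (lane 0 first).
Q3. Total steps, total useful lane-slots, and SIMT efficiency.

step 0: eval ((v3 // 3) <= 3)        11111111111111111111111111111111
step 1: v1 <- v1                     11111111111100000000000000000000
step 2: v3 <- ((v0 // 5) - (v0 - v3)) 11111111111100000000000000000000
step 3: v1 <- (v1 + max(v1, v0))     11111111111100000000000000000000
step 4: v3 <- max((9 % 4), v3)       00000000000011111111111111111111
step 5: v0 <- (4 % 2)                00000000000011111111111111111111
step 6: v0 <- v1                     11111111111111111111111111111111
step 7: v3 <- (max(v1, -8) + 4)      11111111111111111111111111111111

Answer: 8 steps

v0: 0,0,0,0,0,0,0,0,0,0,0,0,-1,-1,-1,-1,-1,-1,-1,-1,-1,-1,-1,-1,-1,-1,-1,-1,-1,-1,-1,-1
v3: 4,4,4,4,4,4,4,4,4,4,4,4,3,3,3,3,3,3,3,3,3,3,3,3,3,3,3,3,3,3,3,3
v1: 0,0,0,0,0,0,0,0,0,0,0,0,-1,-1,-1,-1,-1,-1,-1,-1,-1,-1,-1,-1,-1,-1,-1,-1,-1,-1,-1,-1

steps = 8; useful = 172; efficiency = 172/256 = 43/64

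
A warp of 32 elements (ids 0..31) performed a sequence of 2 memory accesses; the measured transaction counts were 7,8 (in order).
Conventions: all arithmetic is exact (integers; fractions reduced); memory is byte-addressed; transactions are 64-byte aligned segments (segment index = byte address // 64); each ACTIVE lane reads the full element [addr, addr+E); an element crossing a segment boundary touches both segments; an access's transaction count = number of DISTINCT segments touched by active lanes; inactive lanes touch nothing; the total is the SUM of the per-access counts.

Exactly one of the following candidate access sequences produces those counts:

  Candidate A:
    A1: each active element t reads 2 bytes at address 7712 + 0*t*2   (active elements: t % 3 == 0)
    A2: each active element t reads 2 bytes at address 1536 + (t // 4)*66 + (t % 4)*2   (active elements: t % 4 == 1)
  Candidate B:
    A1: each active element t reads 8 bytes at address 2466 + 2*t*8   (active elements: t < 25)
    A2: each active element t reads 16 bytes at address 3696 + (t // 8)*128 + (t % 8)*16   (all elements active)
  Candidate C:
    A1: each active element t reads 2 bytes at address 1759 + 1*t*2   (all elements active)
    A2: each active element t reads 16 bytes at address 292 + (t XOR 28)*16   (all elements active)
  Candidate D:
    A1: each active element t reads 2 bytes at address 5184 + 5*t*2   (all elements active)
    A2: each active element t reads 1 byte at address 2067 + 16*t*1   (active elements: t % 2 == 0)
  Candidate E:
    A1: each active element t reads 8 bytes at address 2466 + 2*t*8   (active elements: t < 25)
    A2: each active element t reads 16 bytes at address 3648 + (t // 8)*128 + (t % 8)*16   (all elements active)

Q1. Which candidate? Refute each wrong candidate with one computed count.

A: A1 gives 1 transaction, not 7
B: A2 gives 9 transactions, not 8
C: A1 gives 2 transactions, not 7
D: A1 gives 5 transactions, not 7
E: all counts match (7,8)

Answer: E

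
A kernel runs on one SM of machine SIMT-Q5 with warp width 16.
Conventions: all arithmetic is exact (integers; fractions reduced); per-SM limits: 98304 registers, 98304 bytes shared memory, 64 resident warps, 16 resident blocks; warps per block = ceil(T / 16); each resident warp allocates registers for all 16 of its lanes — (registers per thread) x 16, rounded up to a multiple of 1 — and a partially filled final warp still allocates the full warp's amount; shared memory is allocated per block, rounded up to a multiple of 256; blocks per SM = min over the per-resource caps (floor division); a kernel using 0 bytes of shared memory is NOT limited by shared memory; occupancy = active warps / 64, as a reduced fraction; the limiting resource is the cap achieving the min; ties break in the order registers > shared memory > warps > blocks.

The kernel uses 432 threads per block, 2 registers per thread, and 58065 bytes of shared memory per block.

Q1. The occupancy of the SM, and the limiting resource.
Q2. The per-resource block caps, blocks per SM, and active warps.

Answer: occupancy 27/64, limited by shared memory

registers: 113 blocks
shared memory: 1 block
warps: 2 blocks
blocks: 16 blocks

Answer: 1 block, 27 active warps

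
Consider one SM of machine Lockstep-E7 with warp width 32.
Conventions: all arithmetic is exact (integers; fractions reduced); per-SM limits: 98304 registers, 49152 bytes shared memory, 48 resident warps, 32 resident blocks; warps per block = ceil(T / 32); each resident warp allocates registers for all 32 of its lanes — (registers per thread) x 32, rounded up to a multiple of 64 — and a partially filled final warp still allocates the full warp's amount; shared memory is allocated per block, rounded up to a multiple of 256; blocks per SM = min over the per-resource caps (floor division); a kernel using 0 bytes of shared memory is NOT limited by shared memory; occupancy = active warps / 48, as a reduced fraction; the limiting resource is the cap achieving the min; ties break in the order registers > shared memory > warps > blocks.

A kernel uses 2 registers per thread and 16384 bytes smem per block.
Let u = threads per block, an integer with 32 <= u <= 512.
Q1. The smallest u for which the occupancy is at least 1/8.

Answer: u = 33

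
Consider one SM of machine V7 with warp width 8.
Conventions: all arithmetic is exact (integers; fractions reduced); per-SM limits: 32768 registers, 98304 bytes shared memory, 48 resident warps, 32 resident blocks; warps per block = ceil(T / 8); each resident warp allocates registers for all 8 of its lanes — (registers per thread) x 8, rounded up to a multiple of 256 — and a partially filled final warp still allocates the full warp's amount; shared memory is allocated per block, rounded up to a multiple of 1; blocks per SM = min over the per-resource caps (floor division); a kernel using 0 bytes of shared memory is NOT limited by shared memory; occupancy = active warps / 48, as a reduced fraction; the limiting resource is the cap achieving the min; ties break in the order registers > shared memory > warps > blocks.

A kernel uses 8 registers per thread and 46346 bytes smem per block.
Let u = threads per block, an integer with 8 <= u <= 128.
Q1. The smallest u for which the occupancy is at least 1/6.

Answer: u = 25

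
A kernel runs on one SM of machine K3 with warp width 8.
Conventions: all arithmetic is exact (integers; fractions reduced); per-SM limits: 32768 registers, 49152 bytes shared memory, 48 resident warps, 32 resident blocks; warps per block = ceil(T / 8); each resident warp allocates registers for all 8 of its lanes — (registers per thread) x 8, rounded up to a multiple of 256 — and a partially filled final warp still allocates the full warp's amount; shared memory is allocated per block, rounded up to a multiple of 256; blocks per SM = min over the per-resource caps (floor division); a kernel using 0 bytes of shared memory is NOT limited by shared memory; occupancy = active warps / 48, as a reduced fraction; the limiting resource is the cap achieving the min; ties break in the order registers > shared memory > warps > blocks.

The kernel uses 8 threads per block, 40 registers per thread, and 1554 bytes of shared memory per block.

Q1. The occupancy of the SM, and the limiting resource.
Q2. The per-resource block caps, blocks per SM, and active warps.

Answer: occupancy 9/16, limited by shared memory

registers: 64 blocks
shared memory: 27 blocks
warps: 48 blocks
blocks: 32 blocks

Answer: 27 blocks, 27 active warps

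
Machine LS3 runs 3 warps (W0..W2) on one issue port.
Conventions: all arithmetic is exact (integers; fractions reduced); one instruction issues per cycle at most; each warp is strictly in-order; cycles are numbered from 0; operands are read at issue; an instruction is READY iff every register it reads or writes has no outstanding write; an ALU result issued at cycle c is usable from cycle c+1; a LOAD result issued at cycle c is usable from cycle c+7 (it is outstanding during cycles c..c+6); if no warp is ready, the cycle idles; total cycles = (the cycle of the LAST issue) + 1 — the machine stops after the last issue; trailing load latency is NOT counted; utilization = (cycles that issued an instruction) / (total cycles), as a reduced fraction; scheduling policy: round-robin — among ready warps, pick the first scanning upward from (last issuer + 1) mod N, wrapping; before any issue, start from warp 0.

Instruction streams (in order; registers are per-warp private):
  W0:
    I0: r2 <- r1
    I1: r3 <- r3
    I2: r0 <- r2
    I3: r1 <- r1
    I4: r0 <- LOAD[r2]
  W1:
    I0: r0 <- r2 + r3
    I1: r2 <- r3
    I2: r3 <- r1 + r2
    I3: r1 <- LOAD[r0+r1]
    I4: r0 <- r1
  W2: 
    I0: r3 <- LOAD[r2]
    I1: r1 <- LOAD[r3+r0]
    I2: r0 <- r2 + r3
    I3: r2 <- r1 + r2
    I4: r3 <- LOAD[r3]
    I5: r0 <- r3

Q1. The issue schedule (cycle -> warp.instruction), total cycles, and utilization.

cycle 0: W0.I0
cycle 1: W1.I0
cycle 2: W2.I0
cycle 3: W0.I1
cycle 4: W1.I1
cycle 5: W0.I2
cycle 6: W1.I2
cycle 7: W0.I3
cycle 8: W1.I3
cycle 9: W2.I1
cycle 10: W0.I4
cycle 11: W2.I2
cycle 12: idle
cycle 13: idle
cycle 14: idle
cycle 15: W1.I4
cycle 16: W2.I3
cycle 17: W2.I4
cycle 18: idle
cycle 19: idle
cycle 20: idle
cycle 21: idle
cycle 22: idle
cycle 23: idle
cycle 24: W2.I5

Answer: 25 cycles, utilization 16/25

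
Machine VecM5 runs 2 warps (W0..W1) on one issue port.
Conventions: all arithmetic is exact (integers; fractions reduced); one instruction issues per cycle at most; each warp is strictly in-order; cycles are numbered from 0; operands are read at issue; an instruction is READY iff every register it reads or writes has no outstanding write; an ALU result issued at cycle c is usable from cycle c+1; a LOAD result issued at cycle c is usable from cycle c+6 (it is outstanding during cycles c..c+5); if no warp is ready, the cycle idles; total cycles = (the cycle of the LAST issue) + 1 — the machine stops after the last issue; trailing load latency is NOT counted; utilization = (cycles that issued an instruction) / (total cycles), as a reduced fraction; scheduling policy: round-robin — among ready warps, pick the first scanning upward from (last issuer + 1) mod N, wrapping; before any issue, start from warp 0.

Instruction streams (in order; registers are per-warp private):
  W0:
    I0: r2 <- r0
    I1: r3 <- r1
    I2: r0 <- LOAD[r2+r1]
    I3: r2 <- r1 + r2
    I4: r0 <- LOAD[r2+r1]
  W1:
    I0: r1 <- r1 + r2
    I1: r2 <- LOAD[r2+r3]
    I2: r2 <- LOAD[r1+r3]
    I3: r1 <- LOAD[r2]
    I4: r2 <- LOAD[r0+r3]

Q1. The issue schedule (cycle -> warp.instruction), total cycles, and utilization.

cycle 0: W0.I0
cycle 1: W1.I0
cycle 2: W0.I1
cycle 3: W1.I1
cycle 4: W0.I2
cycle 5: W0.I3
cycle 6: idle
cycle 7: idle
cycle 8: idle
cycle 9: W1.I2
cycle 10: W0.I4
cycle 11: idle
cycle 12: idle
cycle 13: idle
cycle 14: idle
cycle 15: W1.I3
cycle 16: W1.I4

Answer: 17 cycles, utilization 10/17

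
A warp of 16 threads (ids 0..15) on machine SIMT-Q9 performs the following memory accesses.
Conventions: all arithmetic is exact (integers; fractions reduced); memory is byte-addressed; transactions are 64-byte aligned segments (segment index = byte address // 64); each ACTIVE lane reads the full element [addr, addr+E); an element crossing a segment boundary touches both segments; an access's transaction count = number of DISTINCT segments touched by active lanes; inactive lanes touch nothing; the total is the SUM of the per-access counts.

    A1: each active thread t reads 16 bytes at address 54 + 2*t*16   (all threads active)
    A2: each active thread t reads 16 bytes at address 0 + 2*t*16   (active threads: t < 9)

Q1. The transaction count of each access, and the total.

A1: 9 transactions
A2: 5 transactions

Answer: 9,5; total 14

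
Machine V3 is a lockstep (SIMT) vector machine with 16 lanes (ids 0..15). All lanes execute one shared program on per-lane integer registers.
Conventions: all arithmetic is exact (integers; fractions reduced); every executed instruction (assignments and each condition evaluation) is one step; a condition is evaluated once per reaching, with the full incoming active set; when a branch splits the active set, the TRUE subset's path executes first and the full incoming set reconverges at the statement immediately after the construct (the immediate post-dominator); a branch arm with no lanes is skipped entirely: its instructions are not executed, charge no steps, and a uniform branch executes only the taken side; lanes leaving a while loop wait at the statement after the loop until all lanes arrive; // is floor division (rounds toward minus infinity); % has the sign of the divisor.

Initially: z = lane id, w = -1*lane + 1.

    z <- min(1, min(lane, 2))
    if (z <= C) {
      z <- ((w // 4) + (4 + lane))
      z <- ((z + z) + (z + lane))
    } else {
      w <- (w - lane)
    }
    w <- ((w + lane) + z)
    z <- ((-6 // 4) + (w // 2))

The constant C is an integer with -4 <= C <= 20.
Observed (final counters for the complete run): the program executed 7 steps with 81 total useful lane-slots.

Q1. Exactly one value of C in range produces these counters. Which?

Answer: C = 0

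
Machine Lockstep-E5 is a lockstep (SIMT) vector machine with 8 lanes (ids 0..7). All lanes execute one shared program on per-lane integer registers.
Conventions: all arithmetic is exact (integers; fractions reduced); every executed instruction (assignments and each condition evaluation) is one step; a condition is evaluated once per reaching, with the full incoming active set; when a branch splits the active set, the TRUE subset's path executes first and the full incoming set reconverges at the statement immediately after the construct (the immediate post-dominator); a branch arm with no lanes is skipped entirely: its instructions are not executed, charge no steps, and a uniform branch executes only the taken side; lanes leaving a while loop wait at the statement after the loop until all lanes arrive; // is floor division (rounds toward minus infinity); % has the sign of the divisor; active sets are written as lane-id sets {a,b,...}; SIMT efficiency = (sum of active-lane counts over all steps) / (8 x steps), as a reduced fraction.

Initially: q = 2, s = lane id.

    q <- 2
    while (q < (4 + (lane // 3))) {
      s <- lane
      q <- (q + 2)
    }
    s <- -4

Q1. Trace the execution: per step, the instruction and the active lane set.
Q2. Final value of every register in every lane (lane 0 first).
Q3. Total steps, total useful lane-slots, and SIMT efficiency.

step 0: q <- 2                       {0,1,2,3,4,5,6,7}
step 1: eval (q < (4 + (lane // 3))) {0,1,2,3,4,5,6,7}
step 2: s <- lane                    {0,1,2,3,4,5,6,7}
step 3: q <- (q + 2)                 {0,1,2,3,4,5,6,7}
step 4: eval (q < (4 + (lane // 3))) {0,1,2,3,4,5,6,7}
step 5: s <- lane                    {3,4,5,6,7}
step 6: q <- (q + 2)                 {3,4,5,6,7}
step 7: eval (q < (4 + (lane // 3))) {3,4,5,6,7}
step 8: s <- -4                      {0,1,2,3,4,5,6,7}

Answer: 9 steps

q: 4,4,4,6,6,6,6,6
s: -4,-4,-4,-4,-4,-4,-4,-4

steps = 9; useful = 63; efficiency = 63/72 = 7/8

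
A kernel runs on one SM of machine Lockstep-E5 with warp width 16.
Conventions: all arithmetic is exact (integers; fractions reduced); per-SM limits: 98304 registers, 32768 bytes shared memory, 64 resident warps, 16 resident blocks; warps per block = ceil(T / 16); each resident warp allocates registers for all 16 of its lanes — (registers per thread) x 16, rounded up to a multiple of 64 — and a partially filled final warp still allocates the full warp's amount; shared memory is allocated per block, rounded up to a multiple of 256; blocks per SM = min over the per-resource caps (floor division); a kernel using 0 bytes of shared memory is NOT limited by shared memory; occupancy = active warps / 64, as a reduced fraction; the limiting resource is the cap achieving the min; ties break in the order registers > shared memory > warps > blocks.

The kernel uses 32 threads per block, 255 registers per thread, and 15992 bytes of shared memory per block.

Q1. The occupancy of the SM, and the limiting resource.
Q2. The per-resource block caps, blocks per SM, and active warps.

Answer: occupancy 1/16, limited by shared memory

registers: 12 blocks
shared memory: 2 blocks
warps: 32 blocks
blocks: 16 blocks

Answer: 2 blocks, 4 active warps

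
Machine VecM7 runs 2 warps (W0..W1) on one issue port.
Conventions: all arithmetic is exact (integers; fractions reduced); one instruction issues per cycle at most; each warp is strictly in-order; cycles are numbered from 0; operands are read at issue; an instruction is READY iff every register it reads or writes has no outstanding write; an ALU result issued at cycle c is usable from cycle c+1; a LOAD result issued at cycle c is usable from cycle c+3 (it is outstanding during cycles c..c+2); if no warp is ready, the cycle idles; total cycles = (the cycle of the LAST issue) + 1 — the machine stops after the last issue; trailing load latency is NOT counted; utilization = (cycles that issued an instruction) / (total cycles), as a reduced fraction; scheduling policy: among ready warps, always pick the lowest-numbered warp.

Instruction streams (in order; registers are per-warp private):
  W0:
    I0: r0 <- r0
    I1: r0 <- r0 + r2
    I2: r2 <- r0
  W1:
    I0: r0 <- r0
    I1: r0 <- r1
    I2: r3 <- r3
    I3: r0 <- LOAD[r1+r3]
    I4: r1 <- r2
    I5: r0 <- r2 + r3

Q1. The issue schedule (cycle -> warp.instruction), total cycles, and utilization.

cycle 0: W0.I0
cycle 1: W0.I1
cycle 2: W0.I2
cycle 3: W1.I0
cycle 4: W1.I1
cycle 5: W1.I2
cycle 6: W1.I3
cycle 7: W1.I4
cycle 8: idle
cycle 9: W1.I5

Answer: 10 cycles, utilization 9/10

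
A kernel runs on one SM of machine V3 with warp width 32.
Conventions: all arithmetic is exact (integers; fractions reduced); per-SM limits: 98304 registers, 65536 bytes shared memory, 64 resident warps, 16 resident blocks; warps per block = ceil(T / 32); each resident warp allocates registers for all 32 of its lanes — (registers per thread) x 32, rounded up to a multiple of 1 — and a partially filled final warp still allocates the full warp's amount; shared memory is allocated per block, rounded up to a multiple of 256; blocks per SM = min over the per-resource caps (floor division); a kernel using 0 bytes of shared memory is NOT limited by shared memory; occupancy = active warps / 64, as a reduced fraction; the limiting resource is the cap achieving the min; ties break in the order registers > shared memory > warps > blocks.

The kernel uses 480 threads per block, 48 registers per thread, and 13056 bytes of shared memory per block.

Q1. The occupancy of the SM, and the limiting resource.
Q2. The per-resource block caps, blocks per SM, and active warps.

Answer: occupancy 15/16, limited by registers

registers: 4 blocks
shared memory: 5 blocks
warps: 4 blocks
blocks: 16 blocks

Answer: 4 blocks, 60 active warps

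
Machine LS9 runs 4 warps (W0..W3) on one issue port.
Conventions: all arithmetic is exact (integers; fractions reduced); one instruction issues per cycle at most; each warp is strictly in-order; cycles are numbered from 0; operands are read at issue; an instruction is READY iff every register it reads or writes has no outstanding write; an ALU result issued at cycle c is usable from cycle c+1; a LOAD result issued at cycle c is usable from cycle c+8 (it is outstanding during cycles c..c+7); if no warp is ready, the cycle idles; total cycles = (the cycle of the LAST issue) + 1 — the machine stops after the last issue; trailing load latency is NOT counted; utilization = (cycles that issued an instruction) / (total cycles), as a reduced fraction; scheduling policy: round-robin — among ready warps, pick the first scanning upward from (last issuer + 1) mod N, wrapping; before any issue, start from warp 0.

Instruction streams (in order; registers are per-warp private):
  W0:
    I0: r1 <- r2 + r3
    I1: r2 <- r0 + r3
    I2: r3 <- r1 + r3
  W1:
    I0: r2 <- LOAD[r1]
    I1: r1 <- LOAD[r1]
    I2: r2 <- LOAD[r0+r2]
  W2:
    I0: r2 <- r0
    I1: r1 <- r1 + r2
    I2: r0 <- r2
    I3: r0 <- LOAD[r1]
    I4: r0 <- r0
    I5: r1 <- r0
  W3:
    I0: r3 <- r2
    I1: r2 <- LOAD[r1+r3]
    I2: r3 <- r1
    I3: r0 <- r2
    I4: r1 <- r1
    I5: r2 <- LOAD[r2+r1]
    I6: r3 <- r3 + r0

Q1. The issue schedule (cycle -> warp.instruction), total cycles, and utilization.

cycle 0: W0.I0
cycle 1: W1.I0
cycle 2: W2.I0
cycle 3: W3.I0
cycle 4: W0.I1
cycle 5: W1.I1
cycle 6: W2.I1
cycle 7: W3.I1
cycle 8: W0.I2
cycle 9: W1.I2
cycle 10: W2.I2
cycle 11: W3.I2
cycle 12: W2.I3
cycle 13: idle
cycle 14: idle
cycle 15: W3.I3
cycle 16: W3.I4
cycle 17: W3.I5
cycle 18: W3.I6
cycle 19: idle
cycle 20: W2.I4
cycle 21: W2.I5

Answer: 22 cycles, utilization 19/22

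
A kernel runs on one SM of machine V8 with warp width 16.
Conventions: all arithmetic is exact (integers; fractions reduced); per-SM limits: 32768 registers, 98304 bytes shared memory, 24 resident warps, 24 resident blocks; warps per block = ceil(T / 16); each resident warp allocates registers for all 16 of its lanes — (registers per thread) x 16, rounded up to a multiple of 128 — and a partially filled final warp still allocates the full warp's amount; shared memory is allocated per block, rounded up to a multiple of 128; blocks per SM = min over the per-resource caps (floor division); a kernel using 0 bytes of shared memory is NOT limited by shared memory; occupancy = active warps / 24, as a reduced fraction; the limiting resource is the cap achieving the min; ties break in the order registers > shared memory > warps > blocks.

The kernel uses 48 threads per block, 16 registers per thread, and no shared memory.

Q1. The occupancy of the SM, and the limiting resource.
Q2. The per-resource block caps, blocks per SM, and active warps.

Answer: occupancy 1, limited by warps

registers: 42 blocks
shared memory: no limit (kernel uses none)
warps: 8 blocks
blocks: 24 blocks

Answer: 8 blocks, 24 active warps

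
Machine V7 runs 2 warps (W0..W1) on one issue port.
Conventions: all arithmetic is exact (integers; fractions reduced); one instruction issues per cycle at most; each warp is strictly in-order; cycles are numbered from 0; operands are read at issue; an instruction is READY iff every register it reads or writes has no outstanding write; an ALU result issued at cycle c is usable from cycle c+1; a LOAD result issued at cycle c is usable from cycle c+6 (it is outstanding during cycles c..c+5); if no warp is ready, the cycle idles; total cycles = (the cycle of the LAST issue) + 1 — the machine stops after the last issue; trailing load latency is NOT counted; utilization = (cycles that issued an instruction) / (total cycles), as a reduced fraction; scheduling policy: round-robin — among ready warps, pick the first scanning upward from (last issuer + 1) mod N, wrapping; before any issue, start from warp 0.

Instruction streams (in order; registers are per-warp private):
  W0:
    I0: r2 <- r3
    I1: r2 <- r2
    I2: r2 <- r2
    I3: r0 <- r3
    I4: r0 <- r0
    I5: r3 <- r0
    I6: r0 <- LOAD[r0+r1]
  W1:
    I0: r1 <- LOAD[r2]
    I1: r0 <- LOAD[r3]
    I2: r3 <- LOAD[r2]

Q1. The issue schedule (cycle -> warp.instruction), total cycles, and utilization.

cycle 0: W0.I0
cycle 1: W1.I0
cycle 2: W0.I1
cycle 3: W1.I1
cycle 4: W0.I2
cycle 5: W1.I2
cycle 6: W0.I3
cycle 7: W0.I4
cycle 8: W0.I5
cycle 9: W0.I6

Answer: 10 cycles, utilization 1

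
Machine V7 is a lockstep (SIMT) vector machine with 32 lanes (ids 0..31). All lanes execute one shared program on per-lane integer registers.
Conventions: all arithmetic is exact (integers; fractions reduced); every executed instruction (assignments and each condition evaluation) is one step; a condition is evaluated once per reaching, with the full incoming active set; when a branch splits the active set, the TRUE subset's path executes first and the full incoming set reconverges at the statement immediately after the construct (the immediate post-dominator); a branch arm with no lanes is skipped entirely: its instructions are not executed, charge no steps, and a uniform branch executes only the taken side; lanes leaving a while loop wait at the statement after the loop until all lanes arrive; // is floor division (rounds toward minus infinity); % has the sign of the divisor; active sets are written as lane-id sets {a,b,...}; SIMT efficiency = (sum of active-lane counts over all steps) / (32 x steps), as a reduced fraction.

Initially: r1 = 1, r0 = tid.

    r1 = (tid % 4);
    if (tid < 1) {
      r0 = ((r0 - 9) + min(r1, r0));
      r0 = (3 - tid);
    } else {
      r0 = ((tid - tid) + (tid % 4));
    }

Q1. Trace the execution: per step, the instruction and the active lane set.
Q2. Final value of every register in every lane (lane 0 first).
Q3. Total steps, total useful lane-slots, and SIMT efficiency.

step 0: r1 <- (tid % 4)              {0,1,2,3,4,5,6,7,8,9,10,11,12,13,14,15,16,17,18,19,20,21,22,23,24,25,26,27,28,29,30,31}
step 1: eval (tid < 1)               {0,1,2,3,4,5,6,7,8,9,10,11,12,13,14,15,16,17,18,19,20,21,22,23,24,25,26,27,28,29,30,31}
step 2: r0 <- ((r0 - 9) + min(r1, r0)) {0}
step 3: r0 <- (3 - tid)              {0}
step 4: r0 <- ((tid - tid) + (tid % 4)) {1,2,3,4,5,6,7,8,9,10,11,12,13,14,15,16,17,18,19,20,21,22,23,24,25,26,27,28,29,30,31}

Answer: 5 steps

r1: 0,1,2,3,0,1,2,3,0,1,2,3,0,1,2,3,0,1,2,3,0,1,2,3,0,1,2,3,0,1,2,3
r0: 3,1,2,3,0,1,2,3,0,1,2,3,0,1,2,3,0,1,2,3,0,1,2,3,0,1,2,3,0,1,2,3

steps = 5; useful = 97; efficiency = 97/160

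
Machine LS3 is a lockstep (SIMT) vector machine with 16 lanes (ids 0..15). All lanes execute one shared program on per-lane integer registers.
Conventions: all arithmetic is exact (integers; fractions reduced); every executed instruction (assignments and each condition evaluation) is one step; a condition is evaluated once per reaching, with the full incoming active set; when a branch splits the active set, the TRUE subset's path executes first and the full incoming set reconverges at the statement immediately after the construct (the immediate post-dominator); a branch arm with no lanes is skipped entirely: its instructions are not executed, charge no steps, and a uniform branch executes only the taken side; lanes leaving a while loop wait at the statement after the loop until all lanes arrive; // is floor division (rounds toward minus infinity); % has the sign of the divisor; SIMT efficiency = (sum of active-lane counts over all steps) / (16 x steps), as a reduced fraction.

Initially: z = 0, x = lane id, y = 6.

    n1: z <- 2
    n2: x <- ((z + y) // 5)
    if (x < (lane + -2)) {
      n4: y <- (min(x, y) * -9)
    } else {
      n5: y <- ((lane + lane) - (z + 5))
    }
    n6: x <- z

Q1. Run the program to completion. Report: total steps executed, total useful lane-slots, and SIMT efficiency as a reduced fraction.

Answer: 6 steps, 80 useful, 5/6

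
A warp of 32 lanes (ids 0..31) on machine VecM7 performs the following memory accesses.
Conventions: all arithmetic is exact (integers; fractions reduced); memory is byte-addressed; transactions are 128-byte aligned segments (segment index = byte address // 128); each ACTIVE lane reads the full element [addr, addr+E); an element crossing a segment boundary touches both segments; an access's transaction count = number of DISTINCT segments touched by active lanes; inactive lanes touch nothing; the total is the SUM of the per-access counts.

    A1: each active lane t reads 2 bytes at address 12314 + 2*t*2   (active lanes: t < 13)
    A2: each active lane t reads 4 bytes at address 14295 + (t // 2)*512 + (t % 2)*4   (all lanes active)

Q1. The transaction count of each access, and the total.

A1: 1 transaction
A2: 16 transactions

Answer: 1,16; total 17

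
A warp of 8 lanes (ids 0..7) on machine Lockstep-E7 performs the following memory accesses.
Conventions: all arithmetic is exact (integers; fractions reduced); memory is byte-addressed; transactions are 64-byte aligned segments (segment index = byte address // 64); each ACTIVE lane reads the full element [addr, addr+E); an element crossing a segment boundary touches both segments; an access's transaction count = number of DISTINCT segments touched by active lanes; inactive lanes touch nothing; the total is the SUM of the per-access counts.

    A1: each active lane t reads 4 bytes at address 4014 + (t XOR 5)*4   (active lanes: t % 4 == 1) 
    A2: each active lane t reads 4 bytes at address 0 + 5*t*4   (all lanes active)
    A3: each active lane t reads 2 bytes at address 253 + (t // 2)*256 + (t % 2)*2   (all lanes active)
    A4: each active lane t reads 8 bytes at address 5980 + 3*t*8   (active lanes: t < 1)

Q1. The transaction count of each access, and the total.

A1: 2 transactions
A2: 3 transactions
A3: 8 transactions
A4: 1 transaction

Answer: 2,3,8,1; total 14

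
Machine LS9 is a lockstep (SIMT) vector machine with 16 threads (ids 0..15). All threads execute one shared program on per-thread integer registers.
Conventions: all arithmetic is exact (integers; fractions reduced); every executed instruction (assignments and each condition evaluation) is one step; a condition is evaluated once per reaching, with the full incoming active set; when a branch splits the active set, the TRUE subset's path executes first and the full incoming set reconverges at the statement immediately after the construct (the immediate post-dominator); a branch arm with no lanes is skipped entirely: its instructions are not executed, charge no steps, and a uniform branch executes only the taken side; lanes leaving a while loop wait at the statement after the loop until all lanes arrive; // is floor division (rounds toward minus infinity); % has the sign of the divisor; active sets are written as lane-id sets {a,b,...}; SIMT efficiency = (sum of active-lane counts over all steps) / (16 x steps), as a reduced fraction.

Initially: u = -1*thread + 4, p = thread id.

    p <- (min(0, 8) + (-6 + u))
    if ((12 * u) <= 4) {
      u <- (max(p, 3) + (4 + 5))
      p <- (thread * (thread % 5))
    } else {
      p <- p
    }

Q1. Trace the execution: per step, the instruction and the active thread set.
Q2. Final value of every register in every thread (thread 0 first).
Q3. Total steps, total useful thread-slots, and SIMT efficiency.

step 0: p <- (min(0, 8) + (-6 + u))  {0,1,2,3,4,5,6,7,8,9,10,11,12,13,14,15}
step 1: eval ((12 * u) <= 4)         {0,1,2,3,4,5,6,7,8,9,10,11,12,13,14,15}
step 2: u <- (max(p, 3) + (4 + 5))   {4,5,6,7,8,9,10,11,12,13,14,15}
step 3: p <- (thread * (thread % 5)) {4,5,6,7,8,9,10,11,12,13,14,15}
step 4: p <- p                       {0,1,2,3}

Answer: 5 steps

u: 4,3,2,1,12,12,12,12,12,12,12,12,12,12,12,12
p: -2,-3,-4,-5,16,0,6,14,24,36,0,11,24,39,56,0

steps = 5; useful = 60; efficiency = 60/80 = 3/4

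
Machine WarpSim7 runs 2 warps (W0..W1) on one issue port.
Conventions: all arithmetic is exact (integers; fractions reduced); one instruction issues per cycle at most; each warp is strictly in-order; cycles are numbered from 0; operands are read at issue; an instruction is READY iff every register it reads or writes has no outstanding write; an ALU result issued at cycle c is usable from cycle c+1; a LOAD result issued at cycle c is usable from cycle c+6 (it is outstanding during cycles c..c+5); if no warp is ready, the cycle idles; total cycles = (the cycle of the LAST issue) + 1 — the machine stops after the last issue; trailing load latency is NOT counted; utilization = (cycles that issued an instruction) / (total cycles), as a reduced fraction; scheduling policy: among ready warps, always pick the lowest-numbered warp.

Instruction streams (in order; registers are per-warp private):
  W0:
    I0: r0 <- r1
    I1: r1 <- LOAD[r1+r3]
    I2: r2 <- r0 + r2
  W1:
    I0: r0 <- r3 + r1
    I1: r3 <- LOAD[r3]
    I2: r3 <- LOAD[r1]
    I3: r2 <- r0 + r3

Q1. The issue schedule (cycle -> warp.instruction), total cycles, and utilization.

cycle 0: W0.I0
cycle 1: W0.I1
cycle 2: W0.I2
cycle 3: W1.I0
cycle 4: W1.I1
cycle 5: idle
cycle 6: idle
cycle 7: idle
cycle 8: idle
cycle 9: idle
cycle 10: W1.I2
cycle 11: idle
cycle 12: idle
cycle 13: idle
cycle 14: idle
cycle 15: idle
cycle 16: W1.I3

Answer: 17 cycles, utilization 7/17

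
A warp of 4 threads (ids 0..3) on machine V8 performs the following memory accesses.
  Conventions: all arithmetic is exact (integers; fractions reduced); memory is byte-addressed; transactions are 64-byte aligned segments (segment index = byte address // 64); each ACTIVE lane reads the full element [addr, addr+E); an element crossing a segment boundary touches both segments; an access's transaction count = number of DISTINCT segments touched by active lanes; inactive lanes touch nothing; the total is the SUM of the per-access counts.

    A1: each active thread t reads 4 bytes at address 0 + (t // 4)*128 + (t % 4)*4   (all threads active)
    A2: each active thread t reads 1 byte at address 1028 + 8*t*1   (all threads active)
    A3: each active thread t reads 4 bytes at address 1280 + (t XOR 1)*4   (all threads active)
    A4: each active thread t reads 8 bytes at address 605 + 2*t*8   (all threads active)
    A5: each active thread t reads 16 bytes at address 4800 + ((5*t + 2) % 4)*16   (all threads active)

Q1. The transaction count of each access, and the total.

A1: 1 transaction
A2: 1 transaction
A3: 1 transaction
A4: 2 transactions
A5: 1 transaction

Answer: 1,1,1,2,1; total 6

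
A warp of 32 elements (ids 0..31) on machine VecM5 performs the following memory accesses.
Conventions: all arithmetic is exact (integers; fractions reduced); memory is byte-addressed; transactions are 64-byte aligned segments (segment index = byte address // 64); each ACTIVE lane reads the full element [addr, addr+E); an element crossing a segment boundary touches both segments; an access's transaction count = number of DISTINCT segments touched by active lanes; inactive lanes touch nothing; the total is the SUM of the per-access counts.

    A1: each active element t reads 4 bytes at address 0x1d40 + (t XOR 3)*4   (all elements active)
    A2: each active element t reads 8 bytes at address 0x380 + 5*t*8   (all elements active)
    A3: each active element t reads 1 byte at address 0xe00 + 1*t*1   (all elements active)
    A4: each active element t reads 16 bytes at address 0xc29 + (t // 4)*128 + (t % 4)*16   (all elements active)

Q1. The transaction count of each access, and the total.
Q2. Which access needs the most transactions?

A1: 2 transactions
A2: 20 transactions
A3: 1 transaction
A4: 16 transactions

Answer: 2,20,1,16; total 39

Answer: A2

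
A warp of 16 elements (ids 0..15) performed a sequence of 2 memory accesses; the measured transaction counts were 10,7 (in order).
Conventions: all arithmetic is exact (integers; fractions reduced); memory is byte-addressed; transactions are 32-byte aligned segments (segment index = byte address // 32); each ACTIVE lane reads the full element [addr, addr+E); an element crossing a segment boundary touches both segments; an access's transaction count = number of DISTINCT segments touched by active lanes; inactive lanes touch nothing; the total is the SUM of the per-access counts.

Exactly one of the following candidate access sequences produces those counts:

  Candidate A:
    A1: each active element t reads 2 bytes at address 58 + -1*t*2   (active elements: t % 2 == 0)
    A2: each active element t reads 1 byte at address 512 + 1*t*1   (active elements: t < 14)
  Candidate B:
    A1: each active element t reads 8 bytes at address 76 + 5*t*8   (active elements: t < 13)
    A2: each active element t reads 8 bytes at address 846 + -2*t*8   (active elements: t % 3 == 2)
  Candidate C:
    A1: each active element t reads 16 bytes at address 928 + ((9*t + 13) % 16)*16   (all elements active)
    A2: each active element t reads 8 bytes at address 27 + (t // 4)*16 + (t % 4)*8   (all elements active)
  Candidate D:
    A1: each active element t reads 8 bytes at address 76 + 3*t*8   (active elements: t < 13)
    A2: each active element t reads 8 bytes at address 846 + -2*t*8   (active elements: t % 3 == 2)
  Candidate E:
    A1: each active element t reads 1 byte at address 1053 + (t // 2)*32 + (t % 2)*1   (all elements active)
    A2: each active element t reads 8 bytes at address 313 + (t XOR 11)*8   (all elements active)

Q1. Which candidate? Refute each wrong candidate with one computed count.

A: A1 gives 2 transactions, not 10
B: A1 gives 16 transactions, not 10
C: A1 gives 8 transactions, not 10
E: A1 gives 8 transactions, not 10
D: all counts match (10,7)

Answer: D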